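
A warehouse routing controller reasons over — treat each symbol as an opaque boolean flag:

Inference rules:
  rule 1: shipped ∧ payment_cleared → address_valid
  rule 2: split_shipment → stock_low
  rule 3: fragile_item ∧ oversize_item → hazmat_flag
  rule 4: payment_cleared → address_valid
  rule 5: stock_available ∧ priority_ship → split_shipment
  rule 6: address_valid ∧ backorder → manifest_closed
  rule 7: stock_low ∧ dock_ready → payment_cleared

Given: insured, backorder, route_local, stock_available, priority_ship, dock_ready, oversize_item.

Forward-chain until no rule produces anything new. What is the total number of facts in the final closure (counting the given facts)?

12

Round 1: rule 5 [stock_available ∧ priority_ship → split_shipment]. Adds split_shipment.
Round 2: rule 2 [split_shipment → stock_low]. Adds stock_low.
Round 3: rule 7 [stock_low ∧ dock_ready → payment_cleared]. Adds payment_cleared.
Round 4: rule 4 [payment_cleared → address_valid]. Adds address_valid.
Round 5: rule 6 [address_valid ∧ backorder → manifest_closed]. Adds manifest_closed.
Closure: {address_valid, backorder, dock_ready, insured, manifest_closed, oversize_item, payment_cleared, priority_ship, route_local, split_shipment, stock_available, stock_low} — 12 facts.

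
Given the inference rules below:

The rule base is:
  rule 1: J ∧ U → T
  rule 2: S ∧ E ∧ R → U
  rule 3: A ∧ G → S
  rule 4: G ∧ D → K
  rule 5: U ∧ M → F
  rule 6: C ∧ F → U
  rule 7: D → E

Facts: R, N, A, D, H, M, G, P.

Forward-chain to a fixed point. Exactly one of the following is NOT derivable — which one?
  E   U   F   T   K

Round 1: rule 3 [A ∧ G → S]; rule 4 [G ∧ D → K]; rule 7 [D → E]. Adds S, K, E.
Round 2: rule 2 [S ∧ E ∧ R → U]. Adds U.
Round 3: rule 5 [U ∧ M → F]. Adds F.
Derived: E (round 1), F (round 3), K (round 1), U (round 2). T never appears in any round.

T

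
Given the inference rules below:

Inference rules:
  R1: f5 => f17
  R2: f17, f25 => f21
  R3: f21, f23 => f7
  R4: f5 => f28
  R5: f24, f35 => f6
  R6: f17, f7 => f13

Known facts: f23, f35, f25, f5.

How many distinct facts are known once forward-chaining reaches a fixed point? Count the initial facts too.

9

[1] R1 [f5 => f17]; R4 [f5 => f28]. ⇒ new: f17, f28.
[2] R2 [f17, f25 => f21]. ⇒ new: f21.
[3] R3 [f21, f23 => f7]. ⇒ new: f7.
[4] R6 [f17, f7 => f13]. ⇒ new: f13.
Closure: {f13, f17, f21, f23, f25, f28, f35, f5, f7} — 9 facts.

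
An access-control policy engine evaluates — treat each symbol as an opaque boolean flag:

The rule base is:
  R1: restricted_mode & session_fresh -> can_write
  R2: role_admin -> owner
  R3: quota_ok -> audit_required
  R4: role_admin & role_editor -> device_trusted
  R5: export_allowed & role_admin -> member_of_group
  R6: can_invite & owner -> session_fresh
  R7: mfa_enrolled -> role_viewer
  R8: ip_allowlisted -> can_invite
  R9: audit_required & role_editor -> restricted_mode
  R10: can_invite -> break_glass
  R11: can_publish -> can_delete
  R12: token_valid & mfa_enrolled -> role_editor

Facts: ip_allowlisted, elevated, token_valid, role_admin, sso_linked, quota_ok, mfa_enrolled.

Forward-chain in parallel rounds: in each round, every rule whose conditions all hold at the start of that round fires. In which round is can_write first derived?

Round 1 — R2, R3, R7, R8, R12, derive owner, audit_required, role_viewer, can_invite, role_editor.
Round 2 — R4, R6, R9, R10, derive device_trusted, session_fresh, restricted_mode, break_glass.
Round 3 — R1, derive can_write.
can_write first appears in round 3.

3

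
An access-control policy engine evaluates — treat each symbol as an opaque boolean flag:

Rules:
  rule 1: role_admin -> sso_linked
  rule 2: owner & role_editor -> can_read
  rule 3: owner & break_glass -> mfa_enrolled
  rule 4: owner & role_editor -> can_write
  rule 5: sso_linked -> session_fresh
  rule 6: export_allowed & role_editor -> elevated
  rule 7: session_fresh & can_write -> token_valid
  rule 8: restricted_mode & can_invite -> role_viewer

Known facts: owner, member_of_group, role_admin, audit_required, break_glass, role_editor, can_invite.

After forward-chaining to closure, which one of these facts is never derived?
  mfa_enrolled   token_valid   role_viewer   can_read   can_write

role_viewer

[1] rule 1 [role_admin -> sso_linked]; rule 2 [owner & role_editor -> can_read]; rule 3 [owner & break_glass -> mfa_enrolled]; rule 4 [owner & role_editor -> can_write]. ⇒ new: sso_linked, can_read, mfa_enrolled, can_write.
[2] rule 5 [sso_linked -> session_fresh]. ⇒ new: session_fresh.
[3] rule 7 [session_fresh & can_write -> token_valid]. ⇒ new: token_valid.
Derived: token_valid (round 3), can_write (round 1), can_read (round 1), mfa_enrolled (round 1). role_viewer never appears in any round.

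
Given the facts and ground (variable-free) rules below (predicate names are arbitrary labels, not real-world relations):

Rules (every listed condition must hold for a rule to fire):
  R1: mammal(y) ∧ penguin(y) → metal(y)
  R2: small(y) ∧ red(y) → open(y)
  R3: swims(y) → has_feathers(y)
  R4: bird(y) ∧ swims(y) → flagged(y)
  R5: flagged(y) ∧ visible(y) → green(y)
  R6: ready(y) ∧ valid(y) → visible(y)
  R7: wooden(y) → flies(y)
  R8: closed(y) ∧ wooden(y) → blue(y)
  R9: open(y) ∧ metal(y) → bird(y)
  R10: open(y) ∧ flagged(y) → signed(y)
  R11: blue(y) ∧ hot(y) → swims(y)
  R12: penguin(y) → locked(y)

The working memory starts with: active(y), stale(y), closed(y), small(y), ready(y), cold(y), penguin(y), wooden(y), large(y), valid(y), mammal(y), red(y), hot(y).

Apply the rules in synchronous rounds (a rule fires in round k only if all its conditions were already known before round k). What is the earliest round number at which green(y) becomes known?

Round 1: R1 [mammal(y) ∧ penguin(y) → metal(y)]; R2 [small(y) ∧ red(y) → open(y)]; R6 [ready(y) ∧ valid(y) → visible(y)]; R7 [wooden(y) → flies(y)]; R8 [closed(y) ∧ wooden(y) → blue(y)]; R12 [penguin(y) → locked(y)]. New: metal(y), open(y), visible(y), flies(y), blue(y), locked(y).
Round 2: R9 [open(y) ∧ metal(y) → bird(y)]; R11 [blue(y) ∧ hot(y) → swims(y)]. New: bird(y), swims(y).
Round 3: R3 [swims(y) → has_feathers(y)]; R4 [bird(y) ∧ swims(y) → flagged(y)]. New: has_feathers(y), flagged(y).
Round 4: R5 [flagged(y) ∧ visible(y) → green(y)]; R10 [open(y) ∧ flagged(y) → signed(y)]. New: green(y), signed(y).
green(y) first appears in round 4.

4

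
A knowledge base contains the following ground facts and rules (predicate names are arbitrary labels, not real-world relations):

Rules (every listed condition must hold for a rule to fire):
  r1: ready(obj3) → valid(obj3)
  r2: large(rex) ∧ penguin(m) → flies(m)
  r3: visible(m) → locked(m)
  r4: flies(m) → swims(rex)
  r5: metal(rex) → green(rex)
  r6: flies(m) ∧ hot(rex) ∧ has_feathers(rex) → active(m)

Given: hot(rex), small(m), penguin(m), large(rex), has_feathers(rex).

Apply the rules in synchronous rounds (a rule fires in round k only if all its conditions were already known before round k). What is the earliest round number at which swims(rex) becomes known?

2

Round 1: r2 [large(rex) ∧ penguin(m) → flies(m)]. New: flies(m).
Round 2: r4 [flies(m) → swims(rex)]; r6 [flies(m) ∧ hot(rex) ∧ has_feathers(rex) → active(m)]. New: swims(rex), active(m).
swims(rex) first appears in round 2.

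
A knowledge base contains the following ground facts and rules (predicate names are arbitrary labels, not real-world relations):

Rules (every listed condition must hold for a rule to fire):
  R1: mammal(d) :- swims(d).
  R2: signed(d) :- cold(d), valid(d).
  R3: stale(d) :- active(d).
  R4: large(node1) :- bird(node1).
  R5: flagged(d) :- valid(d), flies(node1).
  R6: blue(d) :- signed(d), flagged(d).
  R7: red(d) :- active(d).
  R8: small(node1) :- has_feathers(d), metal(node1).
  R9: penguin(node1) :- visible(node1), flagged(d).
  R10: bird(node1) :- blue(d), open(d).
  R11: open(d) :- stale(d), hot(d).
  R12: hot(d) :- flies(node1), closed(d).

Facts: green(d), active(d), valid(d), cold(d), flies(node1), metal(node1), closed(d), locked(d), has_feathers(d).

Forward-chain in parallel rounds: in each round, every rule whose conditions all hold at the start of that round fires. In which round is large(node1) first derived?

4

[1] R2 [signed(d) :- cold(d), valid(d).]; R3 [stale(d) :- active(d).]; R5 [flagged(d) :- valid(d), flies(node1).]; R7 [red(d) :- active(d).]; R8 [small(node1) :- has_feathers(d), metal(node1).]; R12 [hot(d) :- flies(node1), closed(d).]. ⇒ new: signed(d), stale(d), flagged(d), red(d), small(node1), hot(d).
[2] R6 [blue(d) :- signed(d), flagged(d).]; R11 [open(d) :- stale(d), hot(d).]. ⇒ new: blue(d), open(d).
[3] R10 [bird(node1) :- blue(d), open(d).]. ⇒ new: bird(node1).
[4] R4 [large(node1) :- bird(node1).]. ⇒ new: large(node1).
large(node1) first appears in round 4.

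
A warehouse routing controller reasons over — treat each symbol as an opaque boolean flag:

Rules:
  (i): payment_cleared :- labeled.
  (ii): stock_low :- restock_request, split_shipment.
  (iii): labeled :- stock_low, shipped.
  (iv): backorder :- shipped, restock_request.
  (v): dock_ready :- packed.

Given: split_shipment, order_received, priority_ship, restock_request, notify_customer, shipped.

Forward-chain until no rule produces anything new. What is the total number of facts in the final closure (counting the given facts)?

10

[1] (ii) [stock_low :- restock_request, split_shipment.]; (iv) [backorder :- shipped, restock_request.]. ⇒ new: stock_low, backorder.
[2] (iii) [labeled :- stock_low, shipped.]. ⇒ new: labeled.
[3] (i) [payment_cleared :- labeled.]. ⇒ new: payment_cleared.
Closure: {backorder, labeled, notify_customer, order_received, payment_cleared, priority_ship, restock_request, shipped, split_shipment, stock_low} — 10 facts.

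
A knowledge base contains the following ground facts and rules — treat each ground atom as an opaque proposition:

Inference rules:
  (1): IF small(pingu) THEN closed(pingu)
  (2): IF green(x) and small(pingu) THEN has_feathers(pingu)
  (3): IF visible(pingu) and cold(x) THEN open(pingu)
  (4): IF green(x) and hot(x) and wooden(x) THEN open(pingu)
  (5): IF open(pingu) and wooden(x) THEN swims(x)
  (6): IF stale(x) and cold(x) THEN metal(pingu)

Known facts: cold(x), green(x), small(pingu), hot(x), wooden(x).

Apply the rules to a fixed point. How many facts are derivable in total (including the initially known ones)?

Round 1 — (1), (2), (4), derive closed(pingu), has_feathers(pingu), open(pingu).
Round 2 — (5), derive swims(x).
Closure: {closed(pingu), cold(x), green(x), has_feathers(pingu), hot(x), open(pingu), small(pingu), swims(x), wooden(x)} — 9 facts.

9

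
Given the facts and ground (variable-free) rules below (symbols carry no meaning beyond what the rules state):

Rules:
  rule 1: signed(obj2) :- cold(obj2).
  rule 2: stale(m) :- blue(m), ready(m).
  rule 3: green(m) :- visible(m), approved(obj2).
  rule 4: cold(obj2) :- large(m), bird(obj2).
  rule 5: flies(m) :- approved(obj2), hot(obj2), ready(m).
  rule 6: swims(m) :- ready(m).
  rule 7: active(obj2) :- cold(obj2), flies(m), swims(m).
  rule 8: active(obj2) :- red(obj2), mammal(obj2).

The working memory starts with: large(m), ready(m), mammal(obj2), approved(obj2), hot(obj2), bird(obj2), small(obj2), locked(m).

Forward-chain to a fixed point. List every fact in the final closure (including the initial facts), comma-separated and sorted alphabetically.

Round 1 — rule 4, rule 5, rule 6, derive cold(obj2), flies(m), swims(m).
Round 2 — rule 1, rule 7, derive signed(obj2), active(obj2).

active(obj2), approved(obj2), bird(obj2), cold(obj2), flies(m), hot(obj2), large(m), locked(m), mammal(obj2), ready(m), signed(obj2), small(obj2), swims(m)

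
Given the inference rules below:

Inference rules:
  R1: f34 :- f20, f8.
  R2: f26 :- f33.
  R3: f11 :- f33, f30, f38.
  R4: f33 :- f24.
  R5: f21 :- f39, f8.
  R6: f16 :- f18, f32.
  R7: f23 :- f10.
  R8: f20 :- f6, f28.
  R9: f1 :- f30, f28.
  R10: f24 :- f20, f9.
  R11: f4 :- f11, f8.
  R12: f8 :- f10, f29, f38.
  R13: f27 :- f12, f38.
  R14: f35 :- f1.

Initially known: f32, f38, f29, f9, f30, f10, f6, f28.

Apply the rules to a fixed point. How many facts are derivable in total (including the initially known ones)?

Round 1 — R7, R8, R9, R12, derive f23, f20, f1, f8.
Round 2 — R1, R10, R14, derive f34, f24, f35.
Round 3 — R4, derive f33.
Round 4 — R2, R3, derive f26, f11.
Round 5 — R11, derive f4.
Closure: {f1, f10, f11, f20, f23, f24, f26, f28, f29, f30, f32, f33, f34, f35, f38, f4, f6, f8, f9} — 19 facts.

19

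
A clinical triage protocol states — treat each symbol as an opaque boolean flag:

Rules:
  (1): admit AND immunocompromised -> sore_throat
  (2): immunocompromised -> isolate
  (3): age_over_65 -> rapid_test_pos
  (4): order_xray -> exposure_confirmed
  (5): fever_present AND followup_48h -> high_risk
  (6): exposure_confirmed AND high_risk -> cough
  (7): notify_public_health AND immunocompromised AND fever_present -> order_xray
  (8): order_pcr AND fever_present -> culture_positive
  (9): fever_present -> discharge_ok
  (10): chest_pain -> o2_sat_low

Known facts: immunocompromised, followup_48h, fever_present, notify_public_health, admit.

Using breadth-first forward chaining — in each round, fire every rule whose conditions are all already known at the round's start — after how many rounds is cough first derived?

3

Round 1: (1) [admit AND immunocompromised -> sore_throat]; (2) [immunocompromised -> isolate]; (5) [fever_present AND followup_48h -> high_risk]; (7) [notify_public_health AND immunocompromised AND fever_present -> order_xray]; (9) [fever_present -> discharge_ok]. Adds sore_throat, isolate, high_risk, order_xray, discharge_ok.
Round 2: (4) [order_xray -> exposure_confirmed]. Adds exposure_confirmed.
Round 3: (6) [exposure_confirmed AND high_risk -> cough]. Adds cough.
cough first appears in round 3.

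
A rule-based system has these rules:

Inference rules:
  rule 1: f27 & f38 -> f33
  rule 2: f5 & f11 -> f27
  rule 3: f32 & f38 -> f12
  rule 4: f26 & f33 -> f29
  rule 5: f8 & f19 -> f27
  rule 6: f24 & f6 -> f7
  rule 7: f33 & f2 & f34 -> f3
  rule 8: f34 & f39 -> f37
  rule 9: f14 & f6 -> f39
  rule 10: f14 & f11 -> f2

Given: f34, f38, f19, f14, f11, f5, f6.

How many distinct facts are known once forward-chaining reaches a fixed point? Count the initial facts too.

Round 1: rule 2 [f5 & f11 -> f27]; rule 9 [f14 & f6 -> f39]; rule 10 [f14 & f11 -> f2]. New: f27, f39, f2.
Round 2: rule 1 [f27 & f38 -> f33]; rule 8 [f34 & f39 -> f37]. New: f33, f37.
Round 3: rule 7 [f33 & f2 & f34 -> f3]. New: f3.
Closure: {f11, f14, f19, f2, f27, f3, f33, f34, f37, f38, f39, f5, f6} — 13 facts.

13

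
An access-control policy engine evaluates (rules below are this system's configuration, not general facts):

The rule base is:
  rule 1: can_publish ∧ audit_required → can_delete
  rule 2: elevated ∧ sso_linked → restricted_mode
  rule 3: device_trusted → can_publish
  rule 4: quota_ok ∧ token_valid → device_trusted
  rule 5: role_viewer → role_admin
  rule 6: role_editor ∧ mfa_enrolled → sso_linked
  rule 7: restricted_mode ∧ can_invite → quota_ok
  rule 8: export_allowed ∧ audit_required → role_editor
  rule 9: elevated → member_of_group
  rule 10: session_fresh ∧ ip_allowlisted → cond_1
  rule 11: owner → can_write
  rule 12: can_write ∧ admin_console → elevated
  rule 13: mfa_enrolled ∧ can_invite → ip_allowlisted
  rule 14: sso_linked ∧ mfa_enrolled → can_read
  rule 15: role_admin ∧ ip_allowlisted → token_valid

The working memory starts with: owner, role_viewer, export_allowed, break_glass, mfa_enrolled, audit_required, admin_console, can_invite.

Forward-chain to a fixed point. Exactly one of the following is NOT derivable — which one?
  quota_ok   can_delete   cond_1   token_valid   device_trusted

cond_1

Round 1: rule 5 [role_viewer → role_admin]; rule 8 [export_allowed ∧ audit_required → role_editor]; rule 11 [owner → can_write]; rule 13 [mfa_enrolled ∧ can_invite → ip_allowlisted]. Adds role_admin, role_editor, can_write, ip_allowlisted.
Round 2: rule 6 [role_editor ∧ mfa_enrolled → sso_linked]; rule 12 [can_write ∧ admin_console → elevated]; rule 15 [role_admin ∧ ip_allowlisted → token_valid]. Adds sso_linked, elevated, token_valid.
Round 3: rule 2 [elevated ∧ sso_linked → restricted_mode]; rule 9 [elevated → member_of_group]; rule 14 [sso_linked ∧ mfa_enrolled → can_read]. Adds restricted_mode, member_of_group, can_read.
Round 4: rule 7 [restricted_mode ∧ can_invite → quota_ok]. Adds quota_ok.
Round 5: rule 4 [quota_ok ∧ token_valid → device_trusted]. Adds device_trusted.
Round 6: rule 3 [device_trusted → can_publish]. Adds can_publish.
Round 7: rule 1 [can_publish ∧ audit_required → can_delete]. Adds can_delete.
Derived: can_delete (round 7), quota_ok (round 4), token_valid (round 2), device_trusted (round 5). cond_1 never appears in any round.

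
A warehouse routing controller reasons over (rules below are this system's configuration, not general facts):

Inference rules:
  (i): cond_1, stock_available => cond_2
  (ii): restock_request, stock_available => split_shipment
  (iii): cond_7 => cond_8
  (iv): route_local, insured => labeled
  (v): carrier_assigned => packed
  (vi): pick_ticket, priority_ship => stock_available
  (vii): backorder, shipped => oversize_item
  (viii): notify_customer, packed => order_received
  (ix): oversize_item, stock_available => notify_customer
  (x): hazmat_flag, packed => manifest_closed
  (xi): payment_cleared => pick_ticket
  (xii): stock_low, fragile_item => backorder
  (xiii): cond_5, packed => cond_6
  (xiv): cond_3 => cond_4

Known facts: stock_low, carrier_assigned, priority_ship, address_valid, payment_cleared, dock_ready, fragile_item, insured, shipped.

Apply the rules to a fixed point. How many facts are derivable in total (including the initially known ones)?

16

[1] (v) [carrier_assigned => packed]; (xi) [payment_cleared => pick_ticket]; (xii) [stock_low, fragile_item => backorder]. ⇒ new: packed, pick_ticket, backorder.
[2] (vi) [pick_ticket, priority_ship => stock_available]; (vii) [backorder, shipped => oversize_item]. ⇒ new: stock_available, oversize_item.
[3] (ix) [oversize_item, stock_available => notify_customer]. ⇒ new: notify_customer.
[4] (viii) [notify_customer, packed => order_received]. ⇒ new: order_received.
Closure: {address_valid, backorder, carrier_assigned, dock_ready, fragile_item, insured, notify_customer, order_received, oversize_item, packed, payment_cleared, pick_ticket, priority_ship, shipped, stock_available, stock_low} — 16 facts.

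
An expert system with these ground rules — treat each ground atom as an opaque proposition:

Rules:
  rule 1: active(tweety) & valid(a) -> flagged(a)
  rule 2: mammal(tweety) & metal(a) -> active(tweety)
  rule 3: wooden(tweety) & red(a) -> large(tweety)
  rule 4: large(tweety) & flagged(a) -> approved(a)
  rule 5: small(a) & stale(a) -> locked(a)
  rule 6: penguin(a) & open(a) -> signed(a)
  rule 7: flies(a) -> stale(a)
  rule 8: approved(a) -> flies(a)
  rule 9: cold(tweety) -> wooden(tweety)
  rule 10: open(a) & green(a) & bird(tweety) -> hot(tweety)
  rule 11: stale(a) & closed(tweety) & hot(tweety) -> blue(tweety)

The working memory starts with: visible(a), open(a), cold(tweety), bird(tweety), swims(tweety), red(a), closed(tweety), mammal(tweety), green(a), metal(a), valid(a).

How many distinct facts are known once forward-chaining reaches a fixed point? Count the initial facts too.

20

Round 1 — rule 2, rule 9, rule 10, derive active(tweety), wooden(tweety), hot(tweety).
Round 2 — rule 1, rule 3, derive flagged(a), large(tweety).
Round 3 — rule 4, derive approved(a).
Round 4 — rule 8, derive flies(a).
Round 5 — rule 7, derive stale(a).
Round 6 — rule 11, derive blue(tweety).
Closure: {active(tweety), approved(a), bird(tweety), blue(tweety), closed(tweety), cold(tweety), flagged(a), flies(a), green(a), hot(tweety), large(tweety), mammal(tweety), metal(a), open(a), red(a), stale(a), swims(tweety), valid(a), visible(a), wooden(tweety)} — 20 facts.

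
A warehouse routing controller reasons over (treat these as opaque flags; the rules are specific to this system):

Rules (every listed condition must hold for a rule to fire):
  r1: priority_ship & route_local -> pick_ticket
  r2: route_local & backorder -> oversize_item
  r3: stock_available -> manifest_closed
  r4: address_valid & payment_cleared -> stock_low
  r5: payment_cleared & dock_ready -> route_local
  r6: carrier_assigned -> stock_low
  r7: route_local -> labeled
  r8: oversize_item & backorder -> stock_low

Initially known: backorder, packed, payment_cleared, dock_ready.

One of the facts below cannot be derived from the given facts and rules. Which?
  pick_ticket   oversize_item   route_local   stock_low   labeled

Round 1 — r5, derive route_local.
Round 2 — r2, r7, derive oversize_item, labeled.
Round 3 — r8, derive stock_low.
Derived: labeled (round 2), route_local (round 1), stock_low (round 3), oversize_item (round 2). pick_ticket never appears in any round.

pick_ticket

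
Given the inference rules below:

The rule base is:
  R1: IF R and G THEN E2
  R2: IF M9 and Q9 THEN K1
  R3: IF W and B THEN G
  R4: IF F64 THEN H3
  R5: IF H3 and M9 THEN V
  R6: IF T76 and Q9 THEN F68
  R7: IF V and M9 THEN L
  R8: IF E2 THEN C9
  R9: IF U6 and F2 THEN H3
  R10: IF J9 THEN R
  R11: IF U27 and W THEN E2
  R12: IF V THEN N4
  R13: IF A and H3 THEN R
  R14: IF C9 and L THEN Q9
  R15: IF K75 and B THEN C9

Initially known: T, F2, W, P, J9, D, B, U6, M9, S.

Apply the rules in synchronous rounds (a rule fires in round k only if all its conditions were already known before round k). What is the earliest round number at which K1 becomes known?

Round 1 — R3, R9, R10, derive G, H3, R.
Round 2 — R1, R5, derive E2, V.
Round 3 — R7, R8, R12, derive L, C9, N4.
Round 4 — R14, derive Q9.
Round 5 — R2, derive K1.
K1 first appears in round 5.

5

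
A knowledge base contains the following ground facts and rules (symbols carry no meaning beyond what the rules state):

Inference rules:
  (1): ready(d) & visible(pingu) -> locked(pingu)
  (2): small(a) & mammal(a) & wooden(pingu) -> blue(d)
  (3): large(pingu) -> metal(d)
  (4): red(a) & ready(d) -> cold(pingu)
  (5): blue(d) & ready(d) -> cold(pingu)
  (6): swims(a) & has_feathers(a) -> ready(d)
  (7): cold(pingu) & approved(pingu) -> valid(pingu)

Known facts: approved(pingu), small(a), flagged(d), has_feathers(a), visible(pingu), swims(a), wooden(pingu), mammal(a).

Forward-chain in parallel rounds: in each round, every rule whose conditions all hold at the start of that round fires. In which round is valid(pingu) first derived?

3

Round 1 — (2), (6), derive blue(d), ready(d).
Round 2 — (1), (5), derive locked(pingu), cold(pingu).
Round 3 — (7), derive valid(pingu).
valid(pingu) first appears in round 3.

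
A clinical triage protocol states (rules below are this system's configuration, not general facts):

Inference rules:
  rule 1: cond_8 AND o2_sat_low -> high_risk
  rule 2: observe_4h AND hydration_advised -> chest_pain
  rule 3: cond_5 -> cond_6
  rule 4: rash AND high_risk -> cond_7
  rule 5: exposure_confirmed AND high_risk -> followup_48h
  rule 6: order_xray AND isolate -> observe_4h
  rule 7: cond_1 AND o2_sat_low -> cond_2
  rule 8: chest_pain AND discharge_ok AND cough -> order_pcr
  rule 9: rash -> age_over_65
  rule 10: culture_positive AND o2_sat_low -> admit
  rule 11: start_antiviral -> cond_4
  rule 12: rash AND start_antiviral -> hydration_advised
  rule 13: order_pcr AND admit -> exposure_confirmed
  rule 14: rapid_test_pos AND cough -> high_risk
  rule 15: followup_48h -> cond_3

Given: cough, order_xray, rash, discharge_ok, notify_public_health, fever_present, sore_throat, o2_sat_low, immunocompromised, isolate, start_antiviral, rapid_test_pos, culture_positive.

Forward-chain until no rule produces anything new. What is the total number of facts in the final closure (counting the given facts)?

Round 1: rule 6 [order_xray AND isolate -> observe_4h]; rule 9 [rash -> age_over_65]; rule 10 [culture_positive AND o2_sat_low -> admit]; rule 11 [start_antiviral -> cond_4]; rule 12 [rash AND start_antiviral -> hydration_advised]; rule 14 [rapid_test_pos AND cough -> high_risk]. New: observe_4h, age_over_65, admit, cond_4, hydration_advised, high_risk.
Round 2: rule 2 [observe_4h AND hydration_advised -> chest_pain]; rule 4 [rash AND high_risk -> cond_7]. New: chest_pain, cond_7.
Round 3: rule 8 [chest_pain AND discharge_ok AND cough -> order_pcr]. New: order_pcr.
Round 4: rule 13 [order_pcr AND admit -> exposure_confirmed]. New: exposure_confirmed.
Round 5: rule 5 [exposure_confirmed AND high_risk -> followup_48h]. New: followup_48h.
Round 6: rule 15 [followup_48h -> cond_3]. New: cond_3.
Closure: {admit, age_over_65, chest_pain, cond_3, cond_4, cond_7, cough, culture_positive, discharge_ok, exposure_confirmed, fever_present, followup_48h, high_risk, hydration_advised, immunocompromised, isolate, notify_public_health, o2_sat_low, observe_4h, order_pcr, order_xray, rapid_test_pos, rash, sore_throat, start_antiviral} — 25 facts.

25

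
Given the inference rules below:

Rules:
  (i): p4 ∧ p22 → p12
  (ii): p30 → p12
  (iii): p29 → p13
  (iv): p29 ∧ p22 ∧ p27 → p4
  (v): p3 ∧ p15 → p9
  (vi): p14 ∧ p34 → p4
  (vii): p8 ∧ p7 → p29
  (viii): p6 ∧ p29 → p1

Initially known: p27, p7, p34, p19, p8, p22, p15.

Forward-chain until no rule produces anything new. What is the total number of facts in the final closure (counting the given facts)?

11

[1] (vii) [p8 ∧ p7 → p29]. ⇒ new: p29.
[2] (iii) [p29 → p13]; (iv) [p29 ∧ p22 ∧ p27 → p4]. ⇒ new: p13, p4.
[3] (i) [p4 ∧ p22 → p12]. ⇒ new: p12.
Closure: {p12, p13, p15, p19, p22, p27, p29, p34, p4, p7, p8} — 11 facts.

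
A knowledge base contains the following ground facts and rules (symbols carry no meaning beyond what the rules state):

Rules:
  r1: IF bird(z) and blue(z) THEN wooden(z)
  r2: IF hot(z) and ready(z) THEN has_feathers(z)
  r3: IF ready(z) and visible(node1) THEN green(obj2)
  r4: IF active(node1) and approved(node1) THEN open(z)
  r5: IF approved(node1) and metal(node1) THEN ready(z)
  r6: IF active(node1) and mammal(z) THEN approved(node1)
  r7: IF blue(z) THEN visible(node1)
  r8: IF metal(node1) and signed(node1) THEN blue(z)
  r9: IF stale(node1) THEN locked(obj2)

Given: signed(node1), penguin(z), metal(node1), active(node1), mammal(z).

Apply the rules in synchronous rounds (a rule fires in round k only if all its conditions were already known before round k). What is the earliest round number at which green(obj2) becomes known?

3

Round 1 — r6, r8, derive approved(node1), blue(z).
Round 2 — r4, r5, r7, derive open(z), ready(z), visible(node1).
Round 3 — r3, derive green(obj2).
green(obj2) first appears in round 3.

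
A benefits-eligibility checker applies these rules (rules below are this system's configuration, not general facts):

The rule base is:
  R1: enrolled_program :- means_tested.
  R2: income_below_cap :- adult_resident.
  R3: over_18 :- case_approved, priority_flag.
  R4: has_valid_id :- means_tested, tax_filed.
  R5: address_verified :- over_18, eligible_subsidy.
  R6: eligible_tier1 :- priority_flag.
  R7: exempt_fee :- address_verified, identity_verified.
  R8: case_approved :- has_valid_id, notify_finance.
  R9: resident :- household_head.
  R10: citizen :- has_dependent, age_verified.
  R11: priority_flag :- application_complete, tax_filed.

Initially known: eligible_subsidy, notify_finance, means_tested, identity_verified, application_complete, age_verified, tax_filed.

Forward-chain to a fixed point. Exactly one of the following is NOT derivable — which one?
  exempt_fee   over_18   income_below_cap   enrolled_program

income_below_cap

Round 1: R1 [enrolled_program :- means_tested.]; R4 [has_valid_id :- means_tested, tax_filed.]; R11 [priority_flag :- application_complete, tax_filed.]. New: enrolled_program, has_valid_id, priority_flag.
Round 2: R6 [eligible_tier1 :- priority_flag.]; R8 [case_approved :- has_valid_id, notify_finance.]. New: eligible_tier1, case_approved.
Round 3: R3 [over_18 :- case_approved, priority_flag.]. New: over_18.
Round 4: R5 [address_verified :- over_18, eligible_subsidy.]. New: address_verified.
Round 5: R7 [exempt_fee :- address_verified, identity_verified.]. New: exempt_fee.
Derived: over_18 (round 3), enrolled_program (round 1), exempt_fee (round 5). income_below_cap never appears in any round.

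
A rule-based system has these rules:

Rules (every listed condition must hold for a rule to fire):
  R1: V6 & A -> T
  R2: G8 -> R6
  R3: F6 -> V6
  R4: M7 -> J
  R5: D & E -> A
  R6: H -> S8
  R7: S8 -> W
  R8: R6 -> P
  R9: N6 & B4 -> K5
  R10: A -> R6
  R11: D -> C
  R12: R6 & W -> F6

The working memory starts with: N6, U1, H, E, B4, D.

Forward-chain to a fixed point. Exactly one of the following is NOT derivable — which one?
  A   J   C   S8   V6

[1] R5 [D & E -> A]; R6 [H -> S8]; R9 [N6 & B4 -> K5]; R11 [D -> C]. ⇒ new: A, S8, K5, C.
[2] R7 [S8 -> W]; R10 [A -> R6]. ⇒ new: W, R6.
[3] R8 [R6 -> P]; R12 [R6 & W -> F6]. ⇒ new: P, F6.
[4] R3 [F6 -> V6]. ⇒ new: V6.
[5] R1 [V6 & A -> T]. ⇒ new: T.
Derived: A (round 1), S8 (round 1), C (round 1), V6 (round 4). J never appears in any round.

J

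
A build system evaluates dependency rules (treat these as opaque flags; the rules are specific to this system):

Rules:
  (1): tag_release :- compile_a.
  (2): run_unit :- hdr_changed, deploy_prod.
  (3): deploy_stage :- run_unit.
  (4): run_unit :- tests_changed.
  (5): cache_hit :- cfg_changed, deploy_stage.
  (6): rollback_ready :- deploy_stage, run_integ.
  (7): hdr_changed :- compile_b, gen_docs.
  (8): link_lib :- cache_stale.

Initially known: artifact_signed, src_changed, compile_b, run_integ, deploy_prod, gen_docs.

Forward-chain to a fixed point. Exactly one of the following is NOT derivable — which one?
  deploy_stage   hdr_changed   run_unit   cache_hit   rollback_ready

[1] (7) [hdr_changed :- compile_b, gen_docs.]. ⇒ new: hdr_changed.
[2] (2) [run_unit :- hdr_changed, deploy_prod.]. ⇒ new: run_unit.
[3] (3) [deploy_stage :- run_unit.]. ⇒ new: deploy_stage.
[4] (6) [rollback_ready :- deploy_stage, run_integ.]. ⇒ new: rollback_ready.
Derived: rollback_ready (round 4), hdr_changed (round 1), run_unit (round 2), deploy_stage (round 3). cache_hit never appears in any round.

cache_hit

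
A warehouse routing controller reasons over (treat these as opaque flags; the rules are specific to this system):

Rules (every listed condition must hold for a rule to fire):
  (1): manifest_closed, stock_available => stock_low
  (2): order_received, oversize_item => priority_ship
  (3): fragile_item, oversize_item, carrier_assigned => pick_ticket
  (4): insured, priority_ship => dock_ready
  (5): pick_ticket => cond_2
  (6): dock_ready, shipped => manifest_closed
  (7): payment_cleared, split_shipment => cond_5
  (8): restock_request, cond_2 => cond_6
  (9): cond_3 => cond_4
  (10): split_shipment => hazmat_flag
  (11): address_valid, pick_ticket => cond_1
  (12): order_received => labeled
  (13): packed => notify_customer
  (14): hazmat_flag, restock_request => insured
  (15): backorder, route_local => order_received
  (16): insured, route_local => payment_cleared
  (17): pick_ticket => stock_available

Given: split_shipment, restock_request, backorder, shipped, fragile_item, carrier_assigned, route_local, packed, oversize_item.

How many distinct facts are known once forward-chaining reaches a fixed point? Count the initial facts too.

Round 1: (3) [fragile_item, oversize_item, carrier_assigned => pick_ticket]; (10) [split_shipment => hazmat_flag]; (13) [packed => notify_customer]; (15) [backorder, route_local => order_received]. Adds pick_ticket, hazmat_flag, notify_customer, order_received.
Round 2: (2) [order_received, oversize_item => priority_ship]; (5) [pick_ticket => cond_2]; (12) [order_received => labeled]; (14) [hazmat_flag, restock_request => insured]; (17) [pick_ticket => stock_available]. Adds priority_ship, cond_2, labeled, insured, stock_available.
Round 3: (4) [insured, priority_ship => dock_ready]; (8) [restock_request, cond_2 => cond_6]; (16) [insured, route_local => payment_cleared]. Adds dock_ready, cond_6, payment_cleared.
Round 4: (6) [dock_ready, shipped => manifest_closed]; (7) [payment_cleared, split_shipment => cond_5]. Adds manifest_closed, cond_5.
Round 5: (1) [manifest_closed, stock_available => stock_low]. Adds stock_low.
Closure: {backorder, carrier_assigned, cond_2, cond_5, cond_6, dock_ready, fragile_item, hazmat_flag, insured, labeled, manifest_closed, notify_customer, order_received, oversize_item, packed, payment_cleared, pick_ticket, priority_ship, restock_request, route_local, shipped, split_shipment, stock_available, stock_low} — 24 facts.

24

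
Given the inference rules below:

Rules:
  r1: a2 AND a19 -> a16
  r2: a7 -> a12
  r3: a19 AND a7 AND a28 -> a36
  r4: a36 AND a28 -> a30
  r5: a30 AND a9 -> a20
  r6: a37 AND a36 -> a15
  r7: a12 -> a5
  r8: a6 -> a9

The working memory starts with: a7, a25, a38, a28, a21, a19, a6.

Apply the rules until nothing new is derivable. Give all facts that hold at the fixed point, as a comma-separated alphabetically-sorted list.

a12, a19, a20, a21, a25, a28, a30, a36, a38, a5, a6, a7, a9

Round 1 — r2, r3, r8, derive a12, a36, a9.
Round 2 — r4, r7, derive a30, a5.
Round 3 — r5, derive a20.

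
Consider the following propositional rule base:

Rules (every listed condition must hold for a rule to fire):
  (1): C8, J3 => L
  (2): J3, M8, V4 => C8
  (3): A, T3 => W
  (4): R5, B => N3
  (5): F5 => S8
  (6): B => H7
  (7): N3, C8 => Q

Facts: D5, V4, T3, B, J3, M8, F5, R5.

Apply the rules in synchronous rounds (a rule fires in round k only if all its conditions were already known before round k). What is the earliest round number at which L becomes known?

2

Round 1 — (2), (4), (5), (6), derive C8, N3, S8, H7.
Round 2 — (1), (7), derive L, Q.
L first appears in round 2.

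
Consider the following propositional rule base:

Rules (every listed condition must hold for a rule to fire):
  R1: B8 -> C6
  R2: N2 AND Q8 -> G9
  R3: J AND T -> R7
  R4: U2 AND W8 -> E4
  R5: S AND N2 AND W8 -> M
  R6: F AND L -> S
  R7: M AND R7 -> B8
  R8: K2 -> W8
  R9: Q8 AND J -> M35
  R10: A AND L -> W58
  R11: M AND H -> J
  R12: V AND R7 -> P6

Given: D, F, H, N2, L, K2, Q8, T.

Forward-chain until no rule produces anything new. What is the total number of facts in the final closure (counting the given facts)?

17

Round 1 — R2, R6, R8, derive G9, S, W8.
Round 2 — R5, derive M.
Round 3 — R11, derive J.
Round 4 — R3, R9, derive R7, M35.
Round 5 — R7, derive B8.
Round 6 — R1, derive C6.
Closure: {B8, C6, D, F, G9, H, J, K2, L, M, M35, N2, Q8, R7, S, T, W8} — 17 facts.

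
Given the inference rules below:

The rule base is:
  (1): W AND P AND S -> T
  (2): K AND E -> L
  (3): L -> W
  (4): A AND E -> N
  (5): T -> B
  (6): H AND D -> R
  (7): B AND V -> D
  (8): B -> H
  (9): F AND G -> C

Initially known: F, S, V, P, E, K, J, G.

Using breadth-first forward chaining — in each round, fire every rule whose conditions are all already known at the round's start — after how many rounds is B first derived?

4

[1] (2) [K AND E -> L]; (9) [F AND G -> C]. ⇒ new: L, C.
[2] (3) [L -> W]. ⇒ new: W.
[3] (1) [W AND P AND S -> T]. ⇒ new: T.
[4] (5) [T -> B]. ⇒ new: B.
B first appears in round 4.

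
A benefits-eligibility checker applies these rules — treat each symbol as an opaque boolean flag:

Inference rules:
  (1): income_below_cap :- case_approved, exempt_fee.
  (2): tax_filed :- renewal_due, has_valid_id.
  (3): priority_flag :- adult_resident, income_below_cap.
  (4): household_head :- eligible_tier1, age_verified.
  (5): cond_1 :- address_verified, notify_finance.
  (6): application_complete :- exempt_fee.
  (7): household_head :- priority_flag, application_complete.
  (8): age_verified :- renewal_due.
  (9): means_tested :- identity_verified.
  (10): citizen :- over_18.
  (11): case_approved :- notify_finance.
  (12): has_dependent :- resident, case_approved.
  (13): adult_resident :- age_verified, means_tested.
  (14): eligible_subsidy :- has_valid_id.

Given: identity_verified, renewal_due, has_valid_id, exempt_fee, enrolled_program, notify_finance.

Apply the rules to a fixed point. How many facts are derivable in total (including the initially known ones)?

Round 1 — (2), (6), (8), (9), (11), (14), derive tax_filed, application_complete, age_verified, means_tested, case_approved, eligible_subsidy.
Round 2 — (1), (13), derive income_below_cap, adult_resident.
Round 3 — (3), derive priority_flag.
Round 4 — (7), derive household_head.
Closure: {adult_resident, age_verified, application_complete, case_approved, eligible_subsidy, enrolled_program, exempt_fee, has_valid_id, household_head, identity_verified, income_below_cap, means_tested, notify_finance, priority_flag, renewal_due, tax_filed} — 16 facts.

16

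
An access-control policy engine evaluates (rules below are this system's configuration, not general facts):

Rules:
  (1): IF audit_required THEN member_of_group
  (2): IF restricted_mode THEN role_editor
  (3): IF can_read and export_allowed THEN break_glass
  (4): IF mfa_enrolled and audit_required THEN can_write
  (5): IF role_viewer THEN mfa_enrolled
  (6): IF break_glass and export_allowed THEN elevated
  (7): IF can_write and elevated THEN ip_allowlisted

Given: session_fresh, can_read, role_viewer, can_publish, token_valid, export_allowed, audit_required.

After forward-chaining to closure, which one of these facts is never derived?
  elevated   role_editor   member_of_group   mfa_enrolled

role_editor

[1] (1) [IF audit_required THEN member_of_group]; (3) [IF can_read and export_allowed THEN break_glass]; (5) [IF role_viewer THEN mfa_enrolled]. ⇒ new: member_of_group, break_glass, mfa_enrolled.
[2] (4) [IF mfa_enrolled and audit_required THEN can_write]; (6) [IF break_glass and export_allowed THEN elevated]. ⇒ new: can_write, elevated.
[3] (7) [IF can_write and elevated THEN ip_allowlisted]. ⇒ new: ip_allowlisted.
Derived: mfa_enrolled (round 1), member_of_group (round 1), elevated (round 2). role_editor never appears in any round.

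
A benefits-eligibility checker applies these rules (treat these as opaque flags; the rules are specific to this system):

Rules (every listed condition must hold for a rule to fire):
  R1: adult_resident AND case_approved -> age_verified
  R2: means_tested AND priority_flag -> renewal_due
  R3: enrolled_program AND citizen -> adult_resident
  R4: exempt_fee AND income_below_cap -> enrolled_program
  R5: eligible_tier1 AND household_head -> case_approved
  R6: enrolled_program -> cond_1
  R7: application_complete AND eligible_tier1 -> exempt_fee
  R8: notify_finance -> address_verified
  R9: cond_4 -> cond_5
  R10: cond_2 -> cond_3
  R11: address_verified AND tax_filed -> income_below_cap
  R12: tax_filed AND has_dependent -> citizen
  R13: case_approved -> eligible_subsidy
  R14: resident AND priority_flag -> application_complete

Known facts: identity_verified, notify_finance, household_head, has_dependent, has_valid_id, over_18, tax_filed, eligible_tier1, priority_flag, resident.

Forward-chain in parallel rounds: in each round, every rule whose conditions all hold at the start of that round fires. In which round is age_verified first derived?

Round 1: R5 [eligible_tier1 AND household_head -> case_approved]; R8 [notify_finance -> address_verified]; R12 [tax_filed AND has_dependent -> citizen]; R14 [resident AND priority_flag -> application_complete]. Adds case_approved, address_verified, citizen, application_complete.
Round 2: R7 [application_complete AND eligible_tier1 -> exempt_fee]; R11 [address_verified AND tax_filed -> income_below_cap]; R13 [case_approved -> eligible_subsidy]. Adds exempt_fee, income_below_cap, eligible_subsidy.
Round 3: R4 [exempt_fee AND income_below_cap -> enrolled_program]. Adds enrolled_program.
Round 4: R3 [enrolled_program AND citizen -> adult_resident]; R6 [enrolled_program -> cond_1]. Adds adult_resident, cond_1.
Round 5: R1 [adult_resident AND case_approved -> age_verified]. Adds age_verified.
age_verified first appears in round 5.

5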